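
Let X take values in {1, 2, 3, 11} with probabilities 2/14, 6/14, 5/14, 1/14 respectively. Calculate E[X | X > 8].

11

P(X > 8) = 1/14.
Σ over the event: 11·1/14 = 11/14.
E[X | X > 8] = (11/14) / (1/14) = 11.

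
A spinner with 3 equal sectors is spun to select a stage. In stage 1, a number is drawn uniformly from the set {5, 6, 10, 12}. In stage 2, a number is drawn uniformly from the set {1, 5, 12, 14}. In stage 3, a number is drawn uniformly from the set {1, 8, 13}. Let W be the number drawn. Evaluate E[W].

E[W | stage 1] = (5+6+10+12)/4 = 33/4.
E[W | stage 2] = (1+5+12+14)/4 = 8.
E[W | stage 3] = (1+8+13)/3 = 22/3.
By the law of total expectation,
E[W] = (1/3)·(33/4) + (1/3)·(8) + (1/3)·(22/3) = 283/36.

283/36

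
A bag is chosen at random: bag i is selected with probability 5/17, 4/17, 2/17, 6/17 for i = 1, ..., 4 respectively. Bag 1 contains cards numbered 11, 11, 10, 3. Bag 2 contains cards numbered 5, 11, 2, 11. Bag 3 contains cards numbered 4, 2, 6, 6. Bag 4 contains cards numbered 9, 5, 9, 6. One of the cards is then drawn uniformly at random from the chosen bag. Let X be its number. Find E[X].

501/68

E[X | bag 1] = (11+11+10+3)/4 = 35/4.
E[X | bag 2] = (5+11+2+11)/4 = 29/4.
E[X | bag 3] = (4+2+6+6)/4 = 9/2.
E[X | bag 4] = (9+5+9+6)/4 = 29/4.
By the law of total expectation,
E[X] = (5/17)·(35/4) + (4/17)·(29/4) + (2/17)·(9/2) + (6/17)·(29/4) = 501/68.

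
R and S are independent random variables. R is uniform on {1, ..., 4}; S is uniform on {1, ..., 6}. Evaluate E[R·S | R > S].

Outcomes with R > S: (2,1), (3,1), (3,2), (4,1), (4,2), (4,3), each with probability 1/24.
E[R·S | R > S] = (2 + 3 + 6 + 4 + 8 + 12) / 6 = 35/6.

35/6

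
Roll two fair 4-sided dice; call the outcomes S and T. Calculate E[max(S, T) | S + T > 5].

Outcomes with S + T > 5: (2,4), (3,3), (3,4), (4,2), (4,3), (4,4), each with probability 1/16.
E[max(S, T) | S + T > 5] = (4 + 3 + 4 + 4 + 4 + 4) / 6 = 23/6.

23/6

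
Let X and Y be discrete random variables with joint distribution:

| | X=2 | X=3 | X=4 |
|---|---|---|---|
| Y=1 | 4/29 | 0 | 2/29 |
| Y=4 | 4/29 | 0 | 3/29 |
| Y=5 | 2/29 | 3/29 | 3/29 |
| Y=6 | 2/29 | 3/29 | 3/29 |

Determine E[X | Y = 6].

P(Y = 6) = 8/29.
Σ X·P over the event = 2·(2/29) + 3·(3/29) + 4·(3/29) = 25/29.
E[X | Y = 6] = (25/29) / (8/29) = 25/8.

25/8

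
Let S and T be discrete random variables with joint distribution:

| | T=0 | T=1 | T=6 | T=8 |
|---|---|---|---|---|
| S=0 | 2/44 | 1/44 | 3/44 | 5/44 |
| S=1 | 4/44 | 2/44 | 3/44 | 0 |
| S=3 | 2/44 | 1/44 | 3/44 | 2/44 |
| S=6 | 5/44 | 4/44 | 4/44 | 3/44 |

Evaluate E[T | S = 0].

59/11

P(S = 0) = 1/4.
Σ T·P over the event = 0·(2/44) + 1·(1/44) + 6·(3/44) + 8·(5/44) = 59/44.
E[T | S = 0] = (59/44) / (1/4) = 59/11.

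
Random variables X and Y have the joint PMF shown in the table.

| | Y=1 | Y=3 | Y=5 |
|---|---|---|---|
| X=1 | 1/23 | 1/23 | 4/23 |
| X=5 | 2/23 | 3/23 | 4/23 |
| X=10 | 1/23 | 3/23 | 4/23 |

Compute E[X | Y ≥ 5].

16/3

P(Y ≥ 5) = 12/23.
Summing X·P(X=x,Y=y) over the conditioning event gives 64/23.
E[X | Y ≥ 5] = (64/23) / (12/23) = 16/3.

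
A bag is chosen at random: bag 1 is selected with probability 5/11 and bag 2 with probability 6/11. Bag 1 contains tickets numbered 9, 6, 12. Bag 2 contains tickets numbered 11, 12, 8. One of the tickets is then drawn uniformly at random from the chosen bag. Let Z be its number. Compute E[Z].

107/11

E[Z | bag 1] = (9+6+12)/3 = 9.
E[Z | bag 2] = (11+12+8)/3 = 31/3.
E[Z] = (5/11)·(9) + (6/11)·(31/3) = 107/11.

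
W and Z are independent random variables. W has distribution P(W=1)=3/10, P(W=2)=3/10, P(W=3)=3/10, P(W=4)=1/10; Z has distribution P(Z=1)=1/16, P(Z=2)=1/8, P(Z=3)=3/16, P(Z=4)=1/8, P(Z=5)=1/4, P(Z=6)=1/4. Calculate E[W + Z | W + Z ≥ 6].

797/108

P(W + Z ≥ 6) = 27/40.
Summing (W+Z)·P(x,y) over outcomes with W + Z ≥ 6 gives 797/160.
E[W + Z | W + Z ≥ 6] = (797/160) / (27/40) = 797/108.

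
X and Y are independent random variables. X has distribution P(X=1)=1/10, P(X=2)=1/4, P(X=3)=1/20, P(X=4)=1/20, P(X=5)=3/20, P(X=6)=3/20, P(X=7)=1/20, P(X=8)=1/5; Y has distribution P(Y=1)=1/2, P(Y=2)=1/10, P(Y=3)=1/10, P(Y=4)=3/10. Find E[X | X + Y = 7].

59/11

P(X + Y = 7) = 11/100.
Summing X·P(x,y) over outcomes with X + Y = 7 gives 59/100.
E[X | X + Y = 7] = (59/100) / (11/100) = 59/11.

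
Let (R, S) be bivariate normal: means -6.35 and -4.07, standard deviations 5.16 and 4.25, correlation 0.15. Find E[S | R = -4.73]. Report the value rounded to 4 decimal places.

-3.8699

E[S | R=x] = μ_S + ρ(σ_S/σ_R)(x − μ_R) for jointly normal variables.
E[S | R=-4.73] = -4.07 + (0.15)·(4.25/5.16)·(-4.73 − (-6.35)) = -4.07 + (0.123547)·(1.62) = -3.8699.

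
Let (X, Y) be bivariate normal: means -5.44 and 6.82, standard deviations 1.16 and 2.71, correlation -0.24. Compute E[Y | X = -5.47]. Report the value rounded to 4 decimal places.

6.8368

E[Y | X=x] = μ_Y + ρ(σ_Y/σ_X)(x − μ_X) for jointly normal variables.
E[Y | X=-5.47] = 6.82 + (-0.24)·(2.71/1.16)·(-5.47 − (-5.44)) = 6.82 + (-0.56069)·(-0.03) = 6.8368.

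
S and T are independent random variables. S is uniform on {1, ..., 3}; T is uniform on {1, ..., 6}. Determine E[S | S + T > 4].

P(S + T > 4) = 2/3.
Summing S·P(x,y) over outcomes with S + T > 4 gives 13/9.
E[S | S + T > 4] = (13/9) / (2/3) = 13/6.

13/6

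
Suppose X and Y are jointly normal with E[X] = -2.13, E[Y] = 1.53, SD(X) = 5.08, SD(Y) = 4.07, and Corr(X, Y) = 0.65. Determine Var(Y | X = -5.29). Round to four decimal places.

9.5662

The conditional variance in a bivariate normal is σ_Y²(1 − ρ²), independent of x.
Var(Y | X=-5.29) = (4.07)²·(1 − (0.65)²) = 16.5649·0.5775 = 9.5662.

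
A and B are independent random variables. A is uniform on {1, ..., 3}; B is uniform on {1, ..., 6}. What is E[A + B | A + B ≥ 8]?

25/3

P(A + B ≥ 8) = 1/6.
Summing (A+B)·P(x,y) over outcomes with A + B ≥ 8 gives 25/18.
E[A + B | A + B ≥ 8] = (25/18) / (1/6) = 25/3.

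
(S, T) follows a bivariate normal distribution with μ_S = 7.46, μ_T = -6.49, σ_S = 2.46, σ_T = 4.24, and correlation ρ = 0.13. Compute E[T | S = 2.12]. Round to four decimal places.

-7.6865

For a bivariate normal, E[T | S=x] = μ_T + ρ·(σ_T/σ_S)·(x − μ_S).
E[T | S=2.12] = -6.49 + (0.13)·(4.24/2.46)·(2.12 − (7.46)) = -6.49 + (0.22407)·(-5.34) = -7.6865.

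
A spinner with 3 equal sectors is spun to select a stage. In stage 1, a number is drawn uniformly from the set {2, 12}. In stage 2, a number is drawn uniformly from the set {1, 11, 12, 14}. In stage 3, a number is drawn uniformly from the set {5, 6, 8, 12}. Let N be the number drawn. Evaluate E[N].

E[N | stage 1] = (2+12)/2 = 7.
E[N | stage 2] = (1+11+12+14)/4 = 19/2.
E[N | stage 3] = (5+6+8+12)/4 = 31/4.
E[N] = (1/3)·(7) + (1/3)·(19/2) + (1/3)·(31/4) = 97/12.

97/12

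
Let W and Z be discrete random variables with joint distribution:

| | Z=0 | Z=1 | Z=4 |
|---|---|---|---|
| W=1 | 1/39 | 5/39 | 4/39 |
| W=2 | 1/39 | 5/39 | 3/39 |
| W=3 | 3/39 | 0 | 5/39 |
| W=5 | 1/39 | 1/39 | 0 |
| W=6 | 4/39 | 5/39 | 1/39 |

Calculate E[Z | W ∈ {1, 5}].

11/6

P(W ∈ {1, 5}) = 4/13.
Σ Z·P over the event = 0·(1/39) + 1·(5/39) + 4·(4/39) + 0·(1/39) + 1·(1/39) = 22/39.
E[Z | W ∈ {1, 5}] = (22/39) / (4/13) = 11/6.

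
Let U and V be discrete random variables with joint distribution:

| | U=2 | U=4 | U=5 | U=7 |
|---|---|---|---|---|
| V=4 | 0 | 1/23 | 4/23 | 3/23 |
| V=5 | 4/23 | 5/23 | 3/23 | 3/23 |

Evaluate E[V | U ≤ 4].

P(U ≤ 4) = 10/23.
Summing V·P(U=x,V=y) over the conditioning event gives 49/23.
E[V | U ≤ 4] = (49/23) / (10/23) = 49/10.

49/10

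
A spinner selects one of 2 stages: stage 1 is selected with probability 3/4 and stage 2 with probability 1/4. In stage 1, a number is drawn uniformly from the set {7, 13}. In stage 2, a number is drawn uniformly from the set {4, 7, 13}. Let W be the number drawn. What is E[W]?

19/2

E[W | stage 1] = (7+13)/2 = 10.
E[W | stage 2] = (4+7+13)/3 = 8.
E[W] = (3/4)·(10) + (1/4)·(8) = 19/2.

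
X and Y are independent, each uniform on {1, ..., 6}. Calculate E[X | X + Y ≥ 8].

P(X + Y ≥ 8) = 5/12.
Summing X·P(x,y) over outcomes with X + Y ≥ 8 gives 35/18.
E[X | X + Y ≥ 8] = (35/18) / (5/12) = 14/3.

14/3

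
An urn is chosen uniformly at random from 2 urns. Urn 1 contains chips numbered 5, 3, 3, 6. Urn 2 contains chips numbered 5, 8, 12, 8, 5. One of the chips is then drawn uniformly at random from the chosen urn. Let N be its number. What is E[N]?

E[N | urn 1] = (5+3+3+6)/4 = 17/4.
E[N | urn 2] = (5+8+12+8+5)/5 = 38/5.
E[N] = (1/2)·(17/4) + (1/2)·(38/5) = 237/40.

237/40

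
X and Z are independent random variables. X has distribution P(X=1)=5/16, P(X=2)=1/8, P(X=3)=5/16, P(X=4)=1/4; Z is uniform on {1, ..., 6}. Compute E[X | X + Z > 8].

P(X + Z > 8) = 13/96.
Summing X·P(x,y) over outcomes with X + Z > 8 gives 47/96.
E[X | X + Z > 8] = (47/96) / (13/96) = 47/13.

47/13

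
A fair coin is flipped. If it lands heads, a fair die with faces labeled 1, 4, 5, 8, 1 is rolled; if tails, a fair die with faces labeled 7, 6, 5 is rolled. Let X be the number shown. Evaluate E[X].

49/10

E[X | heads] = (1+4+5+8+1)/5 = 19/5.
E[X | tails] = (7+6+5)/3 = 6.
By the law of total expectation,
E[X] = (1/2)·(19/5) + (1/2)·(6) = 49/10.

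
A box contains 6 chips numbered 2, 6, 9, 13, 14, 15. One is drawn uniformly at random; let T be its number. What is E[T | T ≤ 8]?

4

P(T ≤ 8) = 1/3.
Σ over the event: 2·1/6 + 6·1/6 = 4/3.
E[T | T ≤ 8] = (4/3) / (1/3) = 4.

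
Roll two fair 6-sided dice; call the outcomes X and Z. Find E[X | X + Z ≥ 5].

P(X + Z ≥ 5) = 5/6.
Summing X·P(x,y) over outcomes with X + Z ≥ 5 gives 29/9.
E[X | X + Z ≥ 5] = (29/9) / (5/6) = 58/15.

58/15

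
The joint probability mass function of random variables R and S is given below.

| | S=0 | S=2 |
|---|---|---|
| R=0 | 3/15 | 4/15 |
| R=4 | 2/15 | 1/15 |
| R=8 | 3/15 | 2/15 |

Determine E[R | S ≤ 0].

P(S ≤ 0) = 8/15.
Σ R·P over the event = 0·(3/15) + 4·(2/15) + 8·(3/15) = 32/15.
E[R | S ≤ 0] = (32/15) / (8/15) = 4.

4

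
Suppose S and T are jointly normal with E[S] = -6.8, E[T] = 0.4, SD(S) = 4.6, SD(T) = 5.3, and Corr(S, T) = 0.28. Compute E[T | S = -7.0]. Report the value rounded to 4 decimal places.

0.3355

The regression of T on S has slope ρ·σ_T/σ_S and passes through (μ_S, μ_T).
E[T | S=-7.0] = 0.4 + (0.28)·(5.3/4.6)·(-7.0 − (-6.8)) = 0.4 + (0.32261)·(-0.2) = 0.3355.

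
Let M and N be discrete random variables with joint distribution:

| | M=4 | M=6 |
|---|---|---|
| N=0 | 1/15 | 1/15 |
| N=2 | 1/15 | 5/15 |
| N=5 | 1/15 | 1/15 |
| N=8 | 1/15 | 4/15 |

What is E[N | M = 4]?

P(M = 4) = 4/15.
Σ N·P over the event = 0·(1/15) + 2·(1/15) + 5·(1/15) + 8·(1/15) = 1.
E[N | M = 4] = (1) / (4/15) = 15/4.

15/4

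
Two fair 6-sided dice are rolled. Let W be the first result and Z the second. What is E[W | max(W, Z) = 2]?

P(max(W, Z) = 2) = 1/12.
Summing W·P(x,y) over outcomes with max(W, Z) = 2 gives 5/36.
E[W | max(W, Z) = 2] = (5/36) / (1/12) = 5/3.

5/3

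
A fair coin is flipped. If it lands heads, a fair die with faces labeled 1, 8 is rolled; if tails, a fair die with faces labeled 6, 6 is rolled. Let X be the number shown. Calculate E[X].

21/4

E[X | heads] = (1+8)/2 = 9/2.
E[X | tails] = (6+6)/2 = 6.
E[X] = (1/2)·(9/2) + (1/2)·(6) = 21/4.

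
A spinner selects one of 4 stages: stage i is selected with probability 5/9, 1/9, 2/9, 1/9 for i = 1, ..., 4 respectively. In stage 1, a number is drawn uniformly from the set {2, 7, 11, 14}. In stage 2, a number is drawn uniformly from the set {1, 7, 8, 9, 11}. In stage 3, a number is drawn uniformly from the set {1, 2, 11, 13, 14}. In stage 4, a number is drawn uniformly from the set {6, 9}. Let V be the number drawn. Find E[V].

368/45

E[V | stage 1] = (2+7+11+14)/4 = 17/2.
E[V | stage 2] = (1+7+8+9+11)/5 = 36/5.
E[V | stage 3] = (1+2+11+13+14)/5 = 41/5.
E[V | stage 4] = (6+9)/2 = 15/2.
By the law of total expectation,
E[V] = (5/9)·(17/2) + (1/9)·(36/5) + (2/9)·(41/5) + (1/9)·(15/2) = 368/45.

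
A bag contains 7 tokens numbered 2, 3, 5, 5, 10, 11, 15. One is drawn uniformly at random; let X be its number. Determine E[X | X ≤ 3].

P(X ≤ 3) = 2/7.
Σ over the event: 2·1/7 + 3·1/7 = 5/7.
E[X | X ≤ 3] = (5/7) / (2/7) = 5/2.

5/2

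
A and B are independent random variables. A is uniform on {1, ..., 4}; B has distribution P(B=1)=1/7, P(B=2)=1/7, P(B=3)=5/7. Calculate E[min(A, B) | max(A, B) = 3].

P(max(A, B) = 3) = 17/28.
Summing min(A,B)·P(x,y) over outcomes with max(A, B) = 3 gives 33/28.
E[min(A, B) | max(A, B) = 3] = (33/28) / (17/28) = 33/17.

33/17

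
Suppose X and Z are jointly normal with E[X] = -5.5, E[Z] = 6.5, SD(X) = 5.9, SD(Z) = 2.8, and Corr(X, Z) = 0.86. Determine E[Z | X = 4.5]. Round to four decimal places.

For a bivariate normal, E[Z | X=x] = μ_Z + ρ·(σ_Z/σ_X)·(x − μ_X).
E[Z | X=4.5] = 6.5 + (0.86)·(2.8/5.9)·(4.5 − (-5.5)) = 6.5 + (0.40814)·(10) = 10.5814.

10.5814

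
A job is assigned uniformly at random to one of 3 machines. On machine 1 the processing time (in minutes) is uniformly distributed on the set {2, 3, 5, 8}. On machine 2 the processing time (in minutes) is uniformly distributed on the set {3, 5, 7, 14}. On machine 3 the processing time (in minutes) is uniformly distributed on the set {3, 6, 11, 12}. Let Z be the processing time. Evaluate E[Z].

79/12

E[Z | machine 1] = (2+3+5+8)/4 = 9/2.
E[Z | machine 2] = (3+5+7+14)/4 = 29/4.
E[Z | machine 3] = (3+6+11+12)/4 = 8.
By the law of total expectation,
E[Z] = (1/3)·(9/2) + (1/3)·(29/4) + (1/3)·(8) = 79/12.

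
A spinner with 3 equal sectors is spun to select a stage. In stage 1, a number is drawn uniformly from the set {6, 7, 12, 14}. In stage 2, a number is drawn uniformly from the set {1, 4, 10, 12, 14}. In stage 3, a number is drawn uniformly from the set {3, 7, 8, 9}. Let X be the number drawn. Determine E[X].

247/30

E[X | stage 1] = (6+7+12+14)/4 = 39/4.
E[X | stage 2] = (1+4+10+12+14)/5 = 41/5.
E[X | stage 3] = (3+7+8+9)/4 = 27/4.
E[X] = (1/3)·(39/4) + (1/3)·(41/5) + (1/3)·(27/4) = 247/30.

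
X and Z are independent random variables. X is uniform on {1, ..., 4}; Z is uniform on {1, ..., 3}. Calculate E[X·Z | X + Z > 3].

Outcomes with X + Z > 3: (1,3), (2,2), (2,3), (3,1), (3,2), (3,3), (4,1), (4,2), (4,3), each with probability 1/12.
E[X·Z | X + Z > 3] = (3 + 4 + 6 + 3 + 6 + 9 + 4 + 8 + 12) / 9 = 55/9.

55/9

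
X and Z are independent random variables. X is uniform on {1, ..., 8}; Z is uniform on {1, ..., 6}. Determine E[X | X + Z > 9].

20/3

P(X + Z > 9) = 5/16.
Summing X·P(x,y) over outcomes with X + Z > 9 gives 25/12.
E[X | X + Z > 9] = (25/12) / (5/16) = 20/3.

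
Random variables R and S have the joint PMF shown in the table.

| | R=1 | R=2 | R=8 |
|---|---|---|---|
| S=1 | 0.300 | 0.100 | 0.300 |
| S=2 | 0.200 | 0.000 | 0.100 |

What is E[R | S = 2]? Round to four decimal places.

3.3333

P(S = 2) = 0.300.
Σ R·P over the event = 1·(0.200) + 8·(0.100) = 1.000.
E[R | S = 2] = (1.000) / (0.300) = 3.3333.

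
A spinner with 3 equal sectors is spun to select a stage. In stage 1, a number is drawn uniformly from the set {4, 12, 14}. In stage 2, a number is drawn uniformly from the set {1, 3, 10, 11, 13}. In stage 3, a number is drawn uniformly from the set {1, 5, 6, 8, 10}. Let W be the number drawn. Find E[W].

118/15

E[W | stage 1] = (4+12+14)/3 = 10.
E[W | stage 2] = (1+3+10+11+13)/5 = 38/5.
E[W | stage 3] = (1+5+6+8+10)/5 = 6.
E[W] = (1/3)·(10) + (1/3)·(38/5) + (1/3)·(6) = 118/15.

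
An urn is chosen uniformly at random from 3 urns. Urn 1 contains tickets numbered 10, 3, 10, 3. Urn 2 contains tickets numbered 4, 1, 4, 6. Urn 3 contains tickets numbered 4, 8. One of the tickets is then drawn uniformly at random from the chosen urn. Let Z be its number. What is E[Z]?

65/12

E[Z | urn 1] = (10+3+10+3)/4 = 13/2.
E[Z | urn 2] = (4+1+4+6)/4 = 15/4.
E[Z | urn 3] = (4+8)/2 = 6.
By the law of total expectation,
E[Z] = (1/3)·(13/2) + (1/3)·(15/4) + (1/3)·(6) = 65/12.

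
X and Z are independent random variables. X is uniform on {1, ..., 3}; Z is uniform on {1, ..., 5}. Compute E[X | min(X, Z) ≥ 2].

Outcomes with min(X, Z) ≥ 2: (2,2), (2,3), (2,4), (2,5), (3,2), (3,3), (3,4), (3,5), each with probability 1/15.
E[X | min(X, Z) ≥ 2] = (2 + 2 + 2 + 2 + 3 + 3 + 3 + 3) / 8 = 5/2.

5/2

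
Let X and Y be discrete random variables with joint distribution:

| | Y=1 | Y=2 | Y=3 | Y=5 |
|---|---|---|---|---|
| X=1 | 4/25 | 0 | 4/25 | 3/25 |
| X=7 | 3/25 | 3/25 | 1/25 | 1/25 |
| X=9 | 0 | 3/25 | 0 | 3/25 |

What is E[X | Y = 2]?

8

P(Y = 2) = 6/25.
Summing X·P(X=x,Y=y) over the conditioning event gives 48/25.
E[X | Y = 2] = (48/25) / (6/25) = 8.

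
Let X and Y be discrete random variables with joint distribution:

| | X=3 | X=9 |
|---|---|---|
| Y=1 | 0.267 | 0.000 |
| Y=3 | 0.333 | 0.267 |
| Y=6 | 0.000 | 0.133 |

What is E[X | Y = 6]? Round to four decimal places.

P(Y = 6) = 0.133.
Σ X·P over the event = 9·(0.133) = 1.197.
E[X | Y = 6] = (1.197) / (0.133) = 9.0000.

9.0000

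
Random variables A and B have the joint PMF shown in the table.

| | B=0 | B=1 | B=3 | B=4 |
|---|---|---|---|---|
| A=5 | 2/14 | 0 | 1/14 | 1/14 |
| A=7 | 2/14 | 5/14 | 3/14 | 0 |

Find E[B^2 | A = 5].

P(A = 5) = 2/7.
Σ B^2·P over the event = 0·(2/14) + 9·(1/14) + 16·(1/14) = 25/14.
E[B^2 | A = 5] = (25/14) / (2/7) = 25/4.

25/4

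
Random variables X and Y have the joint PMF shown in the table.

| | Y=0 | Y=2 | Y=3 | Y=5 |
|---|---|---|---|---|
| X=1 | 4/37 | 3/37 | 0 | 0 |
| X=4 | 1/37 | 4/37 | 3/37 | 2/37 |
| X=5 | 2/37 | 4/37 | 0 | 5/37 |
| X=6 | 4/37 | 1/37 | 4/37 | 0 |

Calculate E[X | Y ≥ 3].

69/14

P(Y ≥ 3) = 14/37.
Σ X·P over the event = 4·(3/37) + 4·(2/37) + 5·(5/37) + 6·(4/37) = 69/37.
E[X | Y ≥ 3] = (69/37) / (14/37) = 69/14.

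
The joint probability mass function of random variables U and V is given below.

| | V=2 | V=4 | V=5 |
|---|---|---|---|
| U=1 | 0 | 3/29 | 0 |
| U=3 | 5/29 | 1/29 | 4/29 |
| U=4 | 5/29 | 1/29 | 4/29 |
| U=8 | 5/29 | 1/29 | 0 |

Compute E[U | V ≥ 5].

7/2

P(V ≥ 5) = 8/29.
Σ U·P over the event = 3·(4/29) + 4·(4/29) = 28/29.
E[U | V ≥ 5] = (28/29) / (8/29) = 7/2.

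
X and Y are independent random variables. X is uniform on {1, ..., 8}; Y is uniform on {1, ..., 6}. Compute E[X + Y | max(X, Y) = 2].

10/3

Outcomes with max(X, Y) = 2: (1,2), (2,1), (2,2), each with probability 1/48.
E[X + Y | max(X, Y) = 2] = (3 + 3 + 4) / 3 = 10/3.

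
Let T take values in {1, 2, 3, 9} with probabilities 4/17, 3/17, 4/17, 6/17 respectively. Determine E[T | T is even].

P(T is even) = 3/17.
Σ over the event: 2·3/17 = 6/17.
E[T | T is even] = (6/17) / (3/17) = 2.

2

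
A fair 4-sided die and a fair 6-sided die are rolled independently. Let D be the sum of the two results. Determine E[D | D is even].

P(D is even) = 1/2.
Σ over the event: 2·1/24 + 4·1/8 + 6·1/6 + 8·1/8 + 10·1/24 = 3.
E[D | D is even] = (3) / (1/2) = 6.

6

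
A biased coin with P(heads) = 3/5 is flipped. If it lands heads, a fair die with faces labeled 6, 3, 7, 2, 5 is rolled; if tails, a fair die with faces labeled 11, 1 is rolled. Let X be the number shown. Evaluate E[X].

E[X | heads] = (6+3+7+2+5)/5 = 23/5.
E[X | tails] = (11+1)/2 = 6.
E[X] = (3/5)·(23/5) + (2/5)·(6) = 129/25.

129/25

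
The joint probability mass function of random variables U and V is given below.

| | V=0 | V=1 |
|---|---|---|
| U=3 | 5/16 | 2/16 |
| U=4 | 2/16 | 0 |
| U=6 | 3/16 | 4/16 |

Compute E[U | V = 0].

41/10

P(V = 0) = 5/8.
Σ U·P over the event = 3·(5/16) + 4·(2/16) + 6·(3/16) = 41/16.
E[U | V = 0] = (41/16) / (5/8) = 41/10.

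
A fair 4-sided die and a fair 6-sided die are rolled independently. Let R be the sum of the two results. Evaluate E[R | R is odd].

P(R is odd) = 1/2.
Σ over the event: 3·1/12 + 5·1/6 + 7·1/6 + 9·1/12 = 3.
E[R | R is odd] = (3) / (1/2) = 6.

6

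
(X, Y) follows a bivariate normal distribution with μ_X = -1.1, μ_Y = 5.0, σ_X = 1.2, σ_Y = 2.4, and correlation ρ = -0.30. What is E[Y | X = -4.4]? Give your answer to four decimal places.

6.9800

E[Y | X=x] = μ_Y + ρ(σ_Y/σ_X)(x − μ_X) for jointly normal variables.
E[Y | X=-4.4] = 5.0 + (-0.30)·(2.4/1.2)·(-4.4 − (-1.1)) = 5.0 + (-0.6)·(-3.3) = 6.9800.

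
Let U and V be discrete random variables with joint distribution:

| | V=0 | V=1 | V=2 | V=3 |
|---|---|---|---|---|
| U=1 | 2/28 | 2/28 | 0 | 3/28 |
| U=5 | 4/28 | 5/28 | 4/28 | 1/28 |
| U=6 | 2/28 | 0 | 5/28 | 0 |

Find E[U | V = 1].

27/7

P(V = 1) = 1/4.
Σ U·P over the event = 1·(2/28) + 5·(5/28) = 27/28.
E[U | V = 1] = (27/28) / (1/4) = 27/7.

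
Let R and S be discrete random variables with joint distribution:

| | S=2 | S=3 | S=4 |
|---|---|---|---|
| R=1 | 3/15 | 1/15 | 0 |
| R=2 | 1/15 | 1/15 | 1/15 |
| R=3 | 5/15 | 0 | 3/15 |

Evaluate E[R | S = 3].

P(S = 3) = 2/15.
Σ R·P over the event = 1·(1/15) + 2·(1/15) = 1/5.
E[R | S = 3] = (1/5) / (2/15) = 3/2.

3/2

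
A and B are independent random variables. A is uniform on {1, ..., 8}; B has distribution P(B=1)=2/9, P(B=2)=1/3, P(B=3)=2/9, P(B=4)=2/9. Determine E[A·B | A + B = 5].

46/9

P(A + B = 5) = 1/8.
Summing AB·P(x,y) over outcomes with A + B = 5 gives 23/36.
E[A·B | A + B = 5] = (23/36) / (1/8) = 46/9.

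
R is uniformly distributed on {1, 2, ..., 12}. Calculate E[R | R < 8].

Given R < 8, R is equally likely to be any of {1, 2, 3, 4, 5, 6, 7}.
E[R | R < 8] = (1 + 2 + 3 + 4 + 5 + 6 + 7) / 7 = 4.

4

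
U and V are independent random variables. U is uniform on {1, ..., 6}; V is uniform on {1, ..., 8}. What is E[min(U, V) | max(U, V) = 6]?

P(max(U, V) = 6) = 11/48.
Summing min(U,V)·P(x,y) over outcomes with max(U, V) = 6 gives 3/4.
E[min(U, V) | max(U, V) = 6] = (3/4) / (11/48) = 36/11.

36/11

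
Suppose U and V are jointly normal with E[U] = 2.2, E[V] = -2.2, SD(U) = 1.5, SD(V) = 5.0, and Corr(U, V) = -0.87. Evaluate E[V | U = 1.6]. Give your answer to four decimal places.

E[V | U=x] = μ_V + ρ(σ_V/σ_U)(x − μ_U) for jointly normal variables.
E[V | U=1.6] = -2.2 + (-0.87)·(5.0/1.5)·(1.6 − (2.2)) = -2.2 + (-2.9)·(-0.6) = -0.4600.

-0.4600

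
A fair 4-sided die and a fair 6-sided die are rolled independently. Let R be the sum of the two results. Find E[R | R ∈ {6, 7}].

13/2

P(R ∈ {6, 7}) = 1/3.
Σ over the event: 6·1/6 + 7·1/6 = 13/6.
E[R | R ∈ {6, 7}] = (13/6) / (1/3) = 13/2.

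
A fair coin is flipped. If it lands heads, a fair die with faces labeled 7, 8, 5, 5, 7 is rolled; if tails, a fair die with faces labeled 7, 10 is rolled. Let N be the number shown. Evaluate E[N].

E[N | heads] = (7+8+5+5+7)/5 = 32/5.
E[N | tails] = (7+10)/2 = 17/2.
E[N] = (1/2)·(32/5) + (1/2)·(17/2) = 149/20.

149/20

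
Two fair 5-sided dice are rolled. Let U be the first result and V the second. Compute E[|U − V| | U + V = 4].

4/3

Outcomes with U + V = 4: (1,3), (2,2), (3,1), each with probability 1/25.
E[|U − V| | U + V = 4] = (2 + 0 + 2) / 3 = 4/3.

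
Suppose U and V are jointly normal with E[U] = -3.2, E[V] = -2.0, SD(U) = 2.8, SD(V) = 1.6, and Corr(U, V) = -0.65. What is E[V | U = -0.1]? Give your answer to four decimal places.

-3.1514

E[V | U=x] = μ_V + ρ(σ_V/σ_U)(x − μ_U) for jointly normal variables.
E[V | U=-0.1] = -2.0 + (-0.65)·(1.6/2.8)·(-0.1 − (-3.2)) = -2.0 + (-0.37143)·(3.1) = -3.1514.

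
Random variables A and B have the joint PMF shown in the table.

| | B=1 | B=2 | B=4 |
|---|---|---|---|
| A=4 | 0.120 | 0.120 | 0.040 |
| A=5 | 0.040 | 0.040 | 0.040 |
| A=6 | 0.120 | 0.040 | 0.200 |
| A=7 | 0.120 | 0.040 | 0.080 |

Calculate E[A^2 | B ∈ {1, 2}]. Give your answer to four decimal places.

P(B ∈ {1, 2}) = 0.640.
Σ A^2·P over the event = 16·(0.120) + 16·(0.120) + 25·(0.040) + 25·(0.040) + 36·(0.120) + 36·(0.040) + 49·(0.120) + 49·(0.040) = 19.440.
E[A^2 | B ∈ {1, 2}] = (19.440) / (0.640) = 30.3750.

30.3750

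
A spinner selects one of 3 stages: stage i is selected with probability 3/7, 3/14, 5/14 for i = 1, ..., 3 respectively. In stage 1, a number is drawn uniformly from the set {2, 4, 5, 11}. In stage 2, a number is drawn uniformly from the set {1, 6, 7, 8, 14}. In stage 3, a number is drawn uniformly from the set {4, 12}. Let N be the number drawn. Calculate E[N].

E[N | stage 1] = (2+4+5+11)/4 = 11/2.
E[N | stage 2] = (1+6+7+8+14)/5 = 36/5.
E[N | stage 3] = (4+12)/2 = 8.
By the law of total expectation,
E[N] = (3/7)·(11/2) + (3/14)·(36/5) + (5/14)·(8) = 473/70.

473/70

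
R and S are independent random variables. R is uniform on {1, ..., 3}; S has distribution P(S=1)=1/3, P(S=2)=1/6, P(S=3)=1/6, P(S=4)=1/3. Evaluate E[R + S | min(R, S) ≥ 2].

P(min(R, S) ≥ 2) = 4/9.
Summing (R+S)·P(x,y) over outcomes with min(R, S) ≥ 2 gives 23/9.
E[R + S | min(R, S) ≥ 2] = (23/9) / (4/9) = 23/4.

23/4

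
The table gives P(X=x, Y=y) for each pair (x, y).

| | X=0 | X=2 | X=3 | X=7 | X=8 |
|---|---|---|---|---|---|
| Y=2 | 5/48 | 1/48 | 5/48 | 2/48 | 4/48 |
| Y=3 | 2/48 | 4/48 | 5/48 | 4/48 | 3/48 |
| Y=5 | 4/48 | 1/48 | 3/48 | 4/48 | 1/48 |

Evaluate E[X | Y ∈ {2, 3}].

138/35

P(Y ∈ {2, 3}) = 35/48.
Summing X·P(X=x,Y=y) over the conditioning event gives 23/8.
E[X | Y ∈ {2, 3}] = (23/8) / (35/48) = 138/35.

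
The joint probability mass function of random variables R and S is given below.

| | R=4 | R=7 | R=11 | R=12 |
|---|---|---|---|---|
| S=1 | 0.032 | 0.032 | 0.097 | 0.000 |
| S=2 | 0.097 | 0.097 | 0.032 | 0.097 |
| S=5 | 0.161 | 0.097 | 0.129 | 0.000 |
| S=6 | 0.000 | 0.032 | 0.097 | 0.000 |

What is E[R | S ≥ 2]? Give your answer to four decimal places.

P(S ≥ 2) = 0.839.
Summing R·P(R=x,S=y) over the conditioning event gives 6.616.
E[R | S ≥ 2] = (6.616) / (0.839) = 7.8856.

7.8856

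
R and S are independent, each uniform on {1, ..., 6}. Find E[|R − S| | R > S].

7/3

P(R > S) = 5/12.
Summing |R−S|·P(x,y) over outcomes with R > S gives 35/36.
E[|R − S| | R > S] = (35/36) / (5/12) = 7/3.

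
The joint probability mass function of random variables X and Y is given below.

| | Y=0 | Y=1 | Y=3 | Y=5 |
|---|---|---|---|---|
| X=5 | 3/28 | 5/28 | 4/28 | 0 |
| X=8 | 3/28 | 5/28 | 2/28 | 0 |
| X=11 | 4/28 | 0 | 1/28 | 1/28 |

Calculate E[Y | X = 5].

17/12

P(X = 5) = 3/7.
Σ Y·P over the event = 0·(3/28) + 1·(5/28) + 3·(4/28) = 17/28.
E[Y | X = 5] = (17/28) / (3/7) = 17/12.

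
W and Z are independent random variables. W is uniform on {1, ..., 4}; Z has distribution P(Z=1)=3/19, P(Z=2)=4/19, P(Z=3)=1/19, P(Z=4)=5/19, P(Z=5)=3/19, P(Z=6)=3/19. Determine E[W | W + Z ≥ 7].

P(W + Z ≥ 7) = 8/19.
Summing W·P(x,y) over outcomes with W + Z ≥ 7 gives 24/19.
E[W | W + Z ≥ 7] = (24/19) / (8/19) = 3.

3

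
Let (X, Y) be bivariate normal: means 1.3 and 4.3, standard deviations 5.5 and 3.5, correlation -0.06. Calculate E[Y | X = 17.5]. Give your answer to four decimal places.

For a bivariate normal, E[Y | X=x] = μ_Y + ρ·(σ_Y/σ_X)·(x − μ_X).
E[Y | X=17.5] = 4.3 + (-0.06)·(3.5/5.5)·(17.5 − (1.3)) = 4.3 + (-0.038182)·(16.2) = 3.6815.

3.6815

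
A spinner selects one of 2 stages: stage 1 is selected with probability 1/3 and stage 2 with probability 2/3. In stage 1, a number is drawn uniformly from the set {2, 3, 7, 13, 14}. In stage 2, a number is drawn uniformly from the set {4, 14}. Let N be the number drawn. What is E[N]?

43/5

E[N | stage 1] = (2+3+7+13+14)/5 = 39/5.
E[N | stage 2] = (4+14)/2 = 9.
E[N] = (1/3)·(39/5) + (2/3)·(9) = 43/5.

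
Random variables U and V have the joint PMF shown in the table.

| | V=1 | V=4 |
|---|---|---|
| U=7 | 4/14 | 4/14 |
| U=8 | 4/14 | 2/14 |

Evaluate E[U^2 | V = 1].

P(V = 1) = 4/7.
Σ U^2·P over the event = 49·(4/14) + 64·(4/14) = 226/7.
E[U^2 | V = 1] = (226/7) / (4/7) = 113/2.

113/2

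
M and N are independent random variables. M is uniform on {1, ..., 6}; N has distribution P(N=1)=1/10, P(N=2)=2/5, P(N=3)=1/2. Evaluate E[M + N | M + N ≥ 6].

247/34

P(M + N ≥ 6) = 17/30.
Summing (M+N)·P(x,y) over outcomes with M + N ≥ 6 gives 247/60.
E[M + N | M + N ≥ 6] = (247/60) / (17/30) = 247/34.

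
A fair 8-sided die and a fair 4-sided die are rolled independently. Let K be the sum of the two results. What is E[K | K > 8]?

P(K > 8) = 5/16.
Σ over the event: 9·1/8 + 10·3/32 + 11·1/16 + 12·1/32 = 25/8.
E[K | K > 8] = (25/8) / (5/16) = 10.

10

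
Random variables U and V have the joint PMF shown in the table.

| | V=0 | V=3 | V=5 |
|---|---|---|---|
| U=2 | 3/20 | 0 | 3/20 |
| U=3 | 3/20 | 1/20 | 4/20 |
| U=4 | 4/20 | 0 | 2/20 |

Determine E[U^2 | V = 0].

P(V = 0) = 1/2.
Summing U^2·P(U=x,V=y) over the conditioning event gives 103/20.
E[U^2 | V = 0] = (103/20) / (1/2) = 103/10.

103/10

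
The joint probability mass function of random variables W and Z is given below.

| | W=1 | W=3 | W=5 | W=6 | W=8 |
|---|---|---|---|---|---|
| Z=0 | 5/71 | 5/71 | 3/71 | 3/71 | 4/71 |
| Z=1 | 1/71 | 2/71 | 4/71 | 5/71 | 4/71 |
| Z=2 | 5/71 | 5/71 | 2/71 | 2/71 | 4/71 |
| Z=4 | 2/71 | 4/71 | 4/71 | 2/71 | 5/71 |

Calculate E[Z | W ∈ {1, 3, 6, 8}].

P(W ∈ {1, 3, 6, 8}) = 58/71.
Summing Z·P(W=x,Z=y) over the conditioning event gives 96/71.
E[Z | W ∈ {1, 3, 6, 8}] = (96/71) / (58/71) = 48/29.

48/29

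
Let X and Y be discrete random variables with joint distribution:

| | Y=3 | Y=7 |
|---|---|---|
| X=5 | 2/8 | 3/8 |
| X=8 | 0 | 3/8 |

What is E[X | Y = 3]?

5

P(Y = 3) = 1/4.
Σ X·P over the event = 5·(2/8) = 5/4.
E[X | Y = 3] = (5/4) / (1/4) = 5.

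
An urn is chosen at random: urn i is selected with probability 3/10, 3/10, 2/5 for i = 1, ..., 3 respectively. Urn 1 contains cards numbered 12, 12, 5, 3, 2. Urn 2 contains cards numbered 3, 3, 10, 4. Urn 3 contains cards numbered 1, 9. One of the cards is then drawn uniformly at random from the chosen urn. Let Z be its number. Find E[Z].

277/50

E[Z | urn 1] = (12+12+5+3+2)/5 = 34/5.
E[Z | urn 2] = (3+3+10+4)/4 = 5.
E[Z | urn 3] = (1+9)/2 = 5.
By the law of total expectation,
E[Z] = (3/10)·(34/5) + (3/10)·(5) + (2/5)·(5) = 277/50.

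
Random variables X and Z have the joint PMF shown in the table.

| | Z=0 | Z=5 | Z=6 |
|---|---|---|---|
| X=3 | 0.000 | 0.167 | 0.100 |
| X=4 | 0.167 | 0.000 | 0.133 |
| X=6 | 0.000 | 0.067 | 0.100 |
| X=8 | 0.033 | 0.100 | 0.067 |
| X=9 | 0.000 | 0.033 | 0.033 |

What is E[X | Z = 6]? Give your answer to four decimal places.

P(Z = 6) = 0.433.
Σ X·P over the event = 3·(0.100) + 4·(0.133) + 6·(0.100) + 8·(0.067) + 9·(0.033) = 2.265.
E[X | Z = 6] = (2.265) / (0.433) = 5.2309.

5.2309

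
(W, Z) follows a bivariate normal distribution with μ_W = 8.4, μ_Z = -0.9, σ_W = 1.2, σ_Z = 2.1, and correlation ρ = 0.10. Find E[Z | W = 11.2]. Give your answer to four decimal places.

E[Z | W=x] = μ_Z + ρ(σ_Z/σ_W)(x − μ_W) for jointly normal variables.
E[Z | W=11.2] = -0.9 + (0.10)·(2.1/1.2)·(11.2 − (8.4)) = -0.9 + (0.175)·(2.8) = -0.4100.

-0.4100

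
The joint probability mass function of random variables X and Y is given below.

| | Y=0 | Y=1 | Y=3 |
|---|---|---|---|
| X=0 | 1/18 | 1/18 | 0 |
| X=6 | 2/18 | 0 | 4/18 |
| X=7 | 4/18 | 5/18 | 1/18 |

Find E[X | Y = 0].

P(Y = 0) = 7/18.
Σ X·P over the event = 0·(1/18) + 6·(2/18) + 7·(4/18) = 20/9.
E[X | Y = 0] = (20/9) / (7/18) = 40/7.

40/7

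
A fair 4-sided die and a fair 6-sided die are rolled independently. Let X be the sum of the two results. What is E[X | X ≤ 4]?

P(X ≤ 4) = 1/4.
Σ over the event: 2·1/24 + 3·1/12 + 4·1/8 = 5/6.
E[X | X ≤ 4] = (5/6) / (1/4) = 10/3.

10/3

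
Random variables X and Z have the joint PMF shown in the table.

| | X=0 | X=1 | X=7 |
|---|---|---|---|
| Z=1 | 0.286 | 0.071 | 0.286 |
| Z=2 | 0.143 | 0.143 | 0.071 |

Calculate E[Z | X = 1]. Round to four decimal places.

P(X = 1) = 0.214.
Summing Z·P(X=x,Z=y) over the conditioning event gives 0.357.
E[Z | X = 1] = (0.357) / (0.214) = 1.6682.

1.6682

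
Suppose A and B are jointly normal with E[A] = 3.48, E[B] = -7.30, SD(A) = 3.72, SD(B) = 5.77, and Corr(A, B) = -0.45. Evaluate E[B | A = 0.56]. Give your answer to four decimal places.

The regression of B on A has slope ρ·σ_B/σ_A and passes through (μ_A, μ_B).
E[B | A=0.56] = -7.30 + (-0.45)·(5.77/3.72)·(0.56 − (3.48)) = -7.30 + (-0.69798)·(-2.92) = -5.2619.

-5.2619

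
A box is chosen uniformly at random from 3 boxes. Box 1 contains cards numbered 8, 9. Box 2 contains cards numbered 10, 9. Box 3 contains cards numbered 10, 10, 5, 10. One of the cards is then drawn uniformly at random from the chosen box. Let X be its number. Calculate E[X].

E[X | box 1] = (8+9)/2 = 17/2.
E[X | box 2] = (10+9)/2 = 19/2.
E[X | box 3] = (10+10+5+10)/4 = 35/4.
E[X] = (1/3)·(17/2) + (1/3)·(19/2) + (1/3)·(35/4) = 107/12.

107/12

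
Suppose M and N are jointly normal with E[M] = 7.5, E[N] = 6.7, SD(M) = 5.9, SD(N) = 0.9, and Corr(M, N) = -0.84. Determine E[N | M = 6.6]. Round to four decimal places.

For a bivariate normal, E[N | M=x] = μ_N + ρ·(σ_N/σ_M)·(x − μ_M).
E[N | M=6.6] = 6.7 + (-0.84)·(0.9/5.9)·(6.6 − (7.5)) = 6.7 + (-0.12814)·(-0.9) = 6.8153.

6.8153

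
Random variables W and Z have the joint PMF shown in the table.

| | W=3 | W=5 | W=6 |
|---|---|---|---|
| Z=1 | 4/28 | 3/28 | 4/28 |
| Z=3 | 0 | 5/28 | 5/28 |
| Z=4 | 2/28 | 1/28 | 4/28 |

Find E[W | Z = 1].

51/11

P(Z = 1) = 11/28.
Σ W·P over the event = 3·(4/28) + 5·(3/28) + 6·(4/28) = 51/28.
E[W | Z = 1] = (51/28) / (11/28) = 51/11.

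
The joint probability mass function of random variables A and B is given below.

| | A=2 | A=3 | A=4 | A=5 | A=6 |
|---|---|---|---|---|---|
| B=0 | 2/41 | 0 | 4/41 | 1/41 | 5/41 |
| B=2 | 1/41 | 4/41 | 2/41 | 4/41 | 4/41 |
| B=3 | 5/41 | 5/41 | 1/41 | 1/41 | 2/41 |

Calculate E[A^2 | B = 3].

89/7

P(B = 3) = 14/41.
Σ A^2·P over the event = 4·(5/41) + 9·(5/41) + 16·(1/41) + 25·(1/41) + 36·(2/41) = 178/41.
E[A^2 | B = 3] = (178/41) / (14/41) = 89/7.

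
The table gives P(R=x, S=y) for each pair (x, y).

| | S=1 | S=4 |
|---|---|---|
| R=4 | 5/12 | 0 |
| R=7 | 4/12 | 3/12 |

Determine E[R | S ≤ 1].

P(S ≤ 1) = 3/4.
Σ R·P over the event = 4·(5/12) + 7·(4/12) = 4.
E[R | S ≤ 1] = (4) / (3/4) = 16/3.

16/3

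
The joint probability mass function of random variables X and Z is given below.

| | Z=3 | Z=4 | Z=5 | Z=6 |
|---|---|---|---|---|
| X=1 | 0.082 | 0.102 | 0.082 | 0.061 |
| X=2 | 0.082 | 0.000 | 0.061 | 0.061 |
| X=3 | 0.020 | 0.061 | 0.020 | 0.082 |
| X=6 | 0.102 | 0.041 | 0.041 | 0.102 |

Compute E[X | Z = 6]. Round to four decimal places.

P(Z = 6) = 0.306.
Σ X·P over the event = 1·(0.061) + 2·(0.061) + 3·(0.082) + 6·(0.102) = 1.041.
E[X | Z = 6] = (1.041) / (0.306) = 3.4020.

3.4020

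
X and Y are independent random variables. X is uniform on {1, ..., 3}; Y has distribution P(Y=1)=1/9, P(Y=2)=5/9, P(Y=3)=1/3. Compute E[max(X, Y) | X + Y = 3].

2

P(X + Y = 3) = 2/9.
Summing max(X,Y)·P(x,y) over outcomes with X + Y = 3 gives 4/9.
E[max(X, Y) | X + Y = 3] = (4/9) / (2/9) = 2.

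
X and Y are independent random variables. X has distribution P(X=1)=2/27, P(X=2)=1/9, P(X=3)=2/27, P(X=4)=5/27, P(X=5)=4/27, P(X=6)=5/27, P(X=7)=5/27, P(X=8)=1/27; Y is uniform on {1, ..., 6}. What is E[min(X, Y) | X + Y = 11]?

68/15

P(X + Y = 11) = 5/54.
Summing min(X,Y)·P(x,y) over outcomes with X + Y = 11 gives 34/81.
E[min(X, Y) | X + Y = 11] = (34/81) / (5/54) = 68/15.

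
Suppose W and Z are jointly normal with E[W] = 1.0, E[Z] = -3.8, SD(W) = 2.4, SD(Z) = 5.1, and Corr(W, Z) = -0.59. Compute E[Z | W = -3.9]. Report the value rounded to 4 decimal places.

For a bivariate normal, E[Z | W=x] = μ_Z + ρ·(σ_Z/σ_W)·(x − μ_W).
E[Z | W=-3.9] = -3.8 + (-0.59)·(5.1/2.4)·(-3.9 − (1.0)) = -3.8 + (-1.25375)·(-4.9) = 2.3434.

2.3434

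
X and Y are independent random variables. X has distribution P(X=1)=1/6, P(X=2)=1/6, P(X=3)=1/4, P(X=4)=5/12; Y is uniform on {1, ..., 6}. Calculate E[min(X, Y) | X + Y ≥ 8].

P(X + Y ≥ 8) = 23/72.
Summing min(X,Y)·P(x,y) over outcomes with X + Y ≥ 8 gives 41/36.
E[min(X, Y) | X + Y ≥ 8] = (41/36) / (23/72) = 82/23.

82/23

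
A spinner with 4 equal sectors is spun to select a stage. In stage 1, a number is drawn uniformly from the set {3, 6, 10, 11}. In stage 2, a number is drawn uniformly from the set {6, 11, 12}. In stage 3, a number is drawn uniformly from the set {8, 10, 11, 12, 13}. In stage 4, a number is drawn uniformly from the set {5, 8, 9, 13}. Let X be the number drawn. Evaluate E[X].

E[X | stage 1] = (3+6+10+11)/4 = 15/2.
E[X | stage 2] = (6+11+12)/3 = 29/3.
E[X | stage 3] = (8+10+11+12+13)/5 = 54/5.
E[X | stage 4] = (5+8+9+13)/4 = 35/4.
E[X] = (1/4)·(15/2) + (1/4)·(29/3) + (1/4)·(54/5) + (1/4)·(35/4) = 2203/240.

2203/240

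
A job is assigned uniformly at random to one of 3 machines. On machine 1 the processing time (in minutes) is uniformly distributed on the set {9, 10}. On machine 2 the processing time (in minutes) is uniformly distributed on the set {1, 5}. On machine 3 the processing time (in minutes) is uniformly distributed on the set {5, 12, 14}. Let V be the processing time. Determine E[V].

E[V | machine 1] = (9+10)/2 = 19/2.
E[V | machine 2] = (1+5)/2 = 3.
E[V | machine 3] = (5+12+14)/3 = 31/3.
E[V] = (1/3)·(19/2) + (1/3)·(3) + (1/3)·(31/3) = 137/18.

137/18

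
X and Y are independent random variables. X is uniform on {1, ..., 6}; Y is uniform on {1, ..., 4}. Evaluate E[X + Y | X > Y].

P(X > Y) = 7/12.
Summing (X+Y)·P(x,y) over outcomes with X > Y gives 47/12.
E[X + Y | X > Y] = (47/12) / (7/12) = 47/7.

47/7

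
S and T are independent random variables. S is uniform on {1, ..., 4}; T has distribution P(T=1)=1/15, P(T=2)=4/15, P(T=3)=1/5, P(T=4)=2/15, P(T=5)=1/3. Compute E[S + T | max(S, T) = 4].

51/8

P(max(S, T) = 4) = 4/15.
Summing (S+T)·P(x,y) over outcomes with max(S, T) = 4 gives 17/10.
E[S + T | max(S, T) = 4] = (17/10) / (4/15) = 51/8.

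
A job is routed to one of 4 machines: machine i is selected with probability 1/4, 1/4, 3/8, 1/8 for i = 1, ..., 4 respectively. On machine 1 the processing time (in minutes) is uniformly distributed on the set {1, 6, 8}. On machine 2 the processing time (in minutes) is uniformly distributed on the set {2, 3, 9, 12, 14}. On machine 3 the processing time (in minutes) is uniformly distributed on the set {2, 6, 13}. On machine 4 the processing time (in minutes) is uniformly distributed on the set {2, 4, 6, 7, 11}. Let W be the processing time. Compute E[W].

E[W | machine 1] = (1+6+8)/3 = 5.
E[W | machine 2] = (2+3+9+12+14)/5 = 8.
E[W | machine 3] = (2+6+13)/3 = 7.
E[W | machine 4] = (2+4+6+7+11)/5 = 6.
By the law of total expectation,
E[W] = (1/4)·(5) + (1/4)·(8) + (3/8)·(7) + (1/8)·(6) = 53/8.

53/8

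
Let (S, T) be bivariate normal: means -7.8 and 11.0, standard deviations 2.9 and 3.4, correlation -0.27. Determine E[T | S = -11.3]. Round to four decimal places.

The regression of T on S has slope ρ·σ_T/σ_S and passes through (μ_S, μ_T).
E[T | S=-11.3] = 11.0 + (-0.27)·(3.4/2.9)·(-11.3 − (-7.8)) = 11.0 + (-0.31655)·(-3.5) = 12.1079.

12.1079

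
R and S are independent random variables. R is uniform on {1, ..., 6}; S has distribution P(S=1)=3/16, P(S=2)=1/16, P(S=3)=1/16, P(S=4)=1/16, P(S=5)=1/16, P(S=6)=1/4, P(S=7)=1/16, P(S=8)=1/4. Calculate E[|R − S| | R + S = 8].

10/3

P(R + S = 8) = 3/32.
Summing |R−S|·P(x,y) over outcomes with R + S = 8 gives 5/16.
E[|R − S| | R + S = 8] = (5/16) / (3/32) = 10/3.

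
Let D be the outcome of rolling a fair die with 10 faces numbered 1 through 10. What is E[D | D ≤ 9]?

Given D ≤ 9, D is equally likely to be any of {1, 2, 3, 4, 5, 6, 7, 8, 9}.
E[D | D ≤ 9] = (1 + 2 + 3 + 4 + 5 + 6 + 7 + 8 + 9) / 9 = 5.

5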